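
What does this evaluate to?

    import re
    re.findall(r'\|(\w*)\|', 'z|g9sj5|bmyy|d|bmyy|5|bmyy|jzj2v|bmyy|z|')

Scanning left to right: at [1:8] match '|g9sj5|', group 1 = 'g9sj5'; at [12:15] match '|d|', group 1 = 'd'; at [19:22] match '|5|', group 1 = '5'; at [26:33] match '|jzj2v|', group 1 = 'jzj2v'; at [37:40] match '|z|', group 1 = 'z'.
With a single group, `findall` returns only what that group captured — 5 items.

['g9sj5', 'd', '5', 'jzj2v', 'z']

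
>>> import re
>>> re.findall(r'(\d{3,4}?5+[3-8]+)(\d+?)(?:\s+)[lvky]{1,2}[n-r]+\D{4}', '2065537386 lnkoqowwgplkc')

[('206553738', '6')]

This matches 3 to 4 of a digit (lazy), then one or more of a literal '5', then one or more of a character in [3-8] (captured); then one or more of a digit (lazy) (captured); then one or more of whitespace (non-capturing group); then 1 to 2 of one of [lvky], then one or more of a character in [n-r], then exactly 4 of a non-digit.
Matches: at [0:17] match '2065537386 lnkoqo', groups = ('206553738', '6').
Multiple groups make `findall` return tuples — one 2-tuple for the one match.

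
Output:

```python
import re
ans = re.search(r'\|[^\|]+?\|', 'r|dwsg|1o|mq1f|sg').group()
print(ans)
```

|dwsg|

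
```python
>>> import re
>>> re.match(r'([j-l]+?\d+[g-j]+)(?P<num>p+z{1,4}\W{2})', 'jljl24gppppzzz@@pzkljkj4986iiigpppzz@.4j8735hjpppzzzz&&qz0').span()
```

`re.match` won't scan ahead — the pattern has to work from the very first character.
The match spans [0:16] → 'jljl24gppppzzz@@'.

(0, 16)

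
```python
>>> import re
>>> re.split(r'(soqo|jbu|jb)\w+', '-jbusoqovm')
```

['-', 'jbu', '']

Branches in `(...|...)` are attempted left-to-right; the first branch that allows the whole pattern to succeed is taken.
With a capturing group present, the delimiter's captured portion is kept in the result list.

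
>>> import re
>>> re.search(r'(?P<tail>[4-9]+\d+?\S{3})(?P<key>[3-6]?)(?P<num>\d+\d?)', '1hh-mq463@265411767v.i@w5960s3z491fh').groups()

('463@26', '5', '411767')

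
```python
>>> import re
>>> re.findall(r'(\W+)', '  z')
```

['  ']

The pattern matches one or more of a non-word character (captured).
Scanning left to right: at [0:2] match '  ', group 1 = '  '.
With a single group, `findall` returns only what that group captured — 1 item.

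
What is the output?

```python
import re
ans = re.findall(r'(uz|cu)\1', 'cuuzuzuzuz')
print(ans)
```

['uz', 'uz']

After group 1 captures some text, `\1` only succeeds where that same text appears again.
Walking the string: at [2:6] match 'uzuz', group 1 = 'uz'; at [6:10] match 'uzuz', group 1 = 'uz'.
`findall` collects group 1 from each match (2 total).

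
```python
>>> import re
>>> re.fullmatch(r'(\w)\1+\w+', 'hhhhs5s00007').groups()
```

`\1` is not a pattern — it's the concrete string captured by group 1, re-applied verbatim.
`fullmatch` succeeds only if the pattern covers the string from start to end.
The match spans [0:12] → 'hhhhs5s00007'.
Captured: group 1 = 'h'.

('h',)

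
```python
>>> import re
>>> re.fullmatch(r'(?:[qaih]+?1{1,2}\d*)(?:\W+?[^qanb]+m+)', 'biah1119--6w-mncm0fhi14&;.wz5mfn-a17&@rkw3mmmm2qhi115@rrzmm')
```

None

`re.fullmatch` requires the pattern to consume the entire string.
Here the pattern can't cover the whole string, so the call returns None.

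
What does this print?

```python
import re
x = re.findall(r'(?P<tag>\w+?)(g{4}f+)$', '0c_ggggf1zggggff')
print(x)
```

[('0c_ggggf1z', 'ggggff')]

Pattern: one or more of a word character (lazy) (captured as 'tag'); then exactly 4 of the literal 'g', then one or more of a literal 'f' (captured); then anchored at the end.
Walking the string: at [0:16] match '0c_ggggf1zggggff', groups = ('0c_ggggf1z', 'ggggff').
With 2 capturing groups, `findall` returns a 2-tuple per match.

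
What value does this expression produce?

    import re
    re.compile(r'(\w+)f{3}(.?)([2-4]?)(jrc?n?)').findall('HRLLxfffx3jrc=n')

[('HRLLx', 'x', '3', 'jrc')]

Pattern: one or more of a word character (captured); then exactly 3 of a literal 'f'; then optionally any character (captured); then optionally a character in [2-4] (captured); then the literal 'jr', then optionally the literal 'c', then optionally a literal 'n' (captured).
4 groups means the one result is a tuple of 4 captured strings — 1 here.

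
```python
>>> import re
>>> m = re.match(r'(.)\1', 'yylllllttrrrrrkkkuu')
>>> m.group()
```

'yy'

`\1` has to match the exact text group 1 already captured.
With `match`, the pattern is implicitly anchored at the beginning.
The match spans [0:2] → 'yy'.
Captured: group 1 = 'y'.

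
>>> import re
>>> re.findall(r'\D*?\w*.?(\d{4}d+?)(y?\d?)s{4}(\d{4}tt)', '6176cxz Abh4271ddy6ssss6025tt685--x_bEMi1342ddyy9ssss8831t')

This matches zero or more of a non-digit (lazy), then zero or more of a word character, then optionally any character; then exactly 4 of a digit, then one or more of a literal 'd' (lazy) (captured); then optionally a literal 'y', then optionally a digit (captured); then exactly 4 of a literal 's'; then exactly 4 of a digit, then the literal 'tt' (captured).
Matches: at [4:29] match 'cxz Abh4271ddy6ssss6025tt', groups = ('4271dd', 'y6', '6025tt').
Multiple groups make `findall` return tuples — one 3-tuple for the one match.

[('4271dd', 'y6', '6025tt')]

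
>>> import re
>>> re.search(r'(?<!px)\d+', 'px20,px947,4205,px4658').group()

'0'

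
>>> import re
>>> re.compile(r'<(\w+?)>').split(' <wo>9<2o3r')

[' ', 'wo', '9<2o3r']

Matches to split on: at [1:5] → '<wo>'.
The group in the pattern means `split` returns the separators' captures alongside the pieces.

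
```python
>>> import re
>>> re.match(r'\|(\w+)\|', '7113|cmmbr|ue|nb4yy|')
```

None

`re.match` only tries the pattern at the start of the string.
Here the pattern fails at index 0, so the call returns None.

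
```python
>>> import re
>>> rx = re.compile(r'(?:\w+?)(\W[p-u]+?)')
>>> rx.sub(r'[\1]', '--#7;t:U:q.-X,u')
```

The pattern matches one or more of a word character (lazy) (non-capturing group); then a non-word character, then one or more of a character in [p-u] (lazy) (captured).
Matches: at [3:6] → '7;t'; at [7:10] → 'U:q'; at [12:15] → 'X,u'.
`\1` in the replacement pulls in group 1's text for each match.

'--#[;t]:[:q].-[,u]'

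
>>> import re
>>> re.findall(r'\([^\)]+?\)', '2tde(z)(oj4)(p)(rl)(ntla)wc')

['(z)', '(oj4)', '(p)', '(rl)', '(ntla)']

Since nothing is captured, `findall` lists the 5 matched substrings directly.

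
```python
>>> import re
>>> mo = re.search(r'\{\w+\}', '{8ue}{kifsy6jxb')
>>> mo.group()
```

'{8ue}'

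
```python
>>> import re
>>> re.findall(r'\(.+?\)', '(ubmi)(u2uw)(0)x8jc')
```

['(ubmi)', '(u2uw)', '(0)']

Scanning left to right: at [0:6] → '(ubmi)'; at [6:12] → '(u2uw)'; at [12:15] → '(0)'.
No capturing groups, so `findall` returns the 3 full match strings.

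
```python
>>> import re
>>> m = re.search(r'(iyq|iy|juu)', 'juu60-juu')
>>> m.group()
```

'juu'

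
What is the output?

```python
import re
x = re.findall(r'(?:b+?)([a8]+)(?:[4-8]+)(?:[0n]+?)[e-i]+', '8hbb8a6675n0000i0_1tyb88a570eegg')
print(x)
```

Pattern: one or more of a literal 'b' (lazy) (non-capturing group); then one or more of one of [a8] (captured); then one or more of a character in [4-8] (non-capturing group); then one or more of one of [0n] (lazy) (non-capturing group); then one or more of a character in [e-i].
Scanning left to right: at [2:16] match 'bb8a6675n0000i', group 1 = '8a'; at [21:32] match 'b88a570eegg', group 1 = '88a'.
Because there's exactly one group, `findall` drops the full match and keeps group 1 from each hit.

['8a', '88a']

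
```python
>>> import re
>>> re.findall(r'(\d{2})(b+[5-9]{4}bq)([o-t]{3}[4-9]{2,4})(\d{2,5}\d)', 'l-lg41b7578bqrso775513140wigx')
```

[('41', 'b7578bq', 'rso7755', '13140')]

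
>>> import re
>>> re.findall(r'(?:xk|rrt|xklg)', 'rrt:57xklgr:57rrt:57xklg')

Branches in `(...|...)` are attempted left-to-right; the first branch that allows the whole pattern to succeed is taken.
Scanning left to right: at [0:3] → 'rrt'; at [6:8] → 'xk'; at [14:17] → 'rrt'; at [20:22] → 'xk'.
With no groups in the pattern, `findall` gives back each whole match — 4 here.

['rrt', 'xk', 'rrt', 'xk']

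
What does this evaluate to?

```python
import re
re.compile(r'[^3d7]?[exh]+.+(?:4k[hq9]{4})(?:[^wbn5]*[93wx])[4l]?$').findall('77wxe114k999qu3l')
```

The pattern matches optionally any character except [3d7], then one or more of one of [exh], then one or more of any character; then the literal '4k', then exactly 4 of one of [hq9] (non-capturing group); then zero or more of any character except [wbn5], then one of [93wx] (non-capturing group); then optionally one of [4l]; then anchored at the end.
No capturing groups, so `findall` returns the 1 full match string.

['wxe114k999qu3l']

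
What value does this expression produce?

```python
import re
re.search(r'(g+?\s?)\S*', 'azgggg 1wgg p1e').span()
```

A non-greedy quantifier consumes as few characters as it can — just enough that the remainder of the pattern still matches from where it stops; whatever follows it matches normally.
The match spans [2:6] → 'gggg'.

(2, 6)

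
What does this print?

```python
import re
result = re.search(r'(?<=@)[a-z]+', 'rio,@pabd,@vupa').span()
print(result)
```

(5, 9)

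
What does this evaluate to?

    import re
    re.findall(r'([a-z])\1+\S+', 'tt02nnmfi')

['t']

After group 1 captures some text, `\1` only succeeds where that same text appears again.
Scanning left to right: at [0:9] match 'tt02nnmfi', group 1 = 't'.
One capturing group, so `findall` returns just the captured substring from the one match — 1 in all.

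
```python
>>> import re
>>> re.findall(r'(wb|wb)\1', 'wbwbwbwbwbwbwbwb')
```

`\1` has to match the exact text group 1 already captured.
With a single group, `findall` returns only what that group captured — 4 items.

['wb', 'wb', 'wb', 'wb']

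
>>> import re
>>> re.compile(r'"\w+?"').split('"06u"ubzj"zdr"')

Matches to split on: at [0:5] → '"06u"'; at [9:14] → '"zdr"'.
Splitting on the pattern gives 3 pieces.

['', 'ubzj', '']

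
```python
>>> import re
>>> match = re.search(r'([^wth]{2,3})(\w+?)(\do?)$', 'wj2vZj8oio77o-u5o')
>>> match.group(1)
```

'7o-'

The match spans [11:17] → '7o-u5o'.
Captured: group 1 = '7o-', group 2 = 'u', group 3 = '5o'.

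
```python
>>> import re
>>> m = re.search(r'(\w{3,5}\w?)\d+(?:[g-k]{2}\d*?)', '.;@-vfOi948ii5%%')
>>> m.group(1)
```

The pattern matches 3 to 5 of a word character, then optionally a word character (captured); then one or more of a digit; then exactly 2 of a character in [g-k], then zero or more of a digit (lazy) (non-capturing group).
`re.search` tries every starting position until one works.
The match spans [4:13] → 'vfOi948ii'.
Captured: group 1 = 'vfOi94'.

'vfOi94'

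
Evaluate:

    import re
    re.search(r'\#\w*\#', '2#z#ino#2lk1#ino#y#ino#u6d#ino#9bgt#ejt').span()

(1, 4)

`search` walks the string left to right and returns the first match it finds.
The match spans [1:4] → '#z#'.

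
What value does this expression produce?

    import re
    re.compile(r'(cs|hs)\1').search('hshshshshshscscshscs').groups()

('hs',)

After group 1 captures some text, `\1` only succeeds where that same text appears again.
`search` walks the string left to right and returns the first match it finds.
The match spans [0:4] → 'hshs'.
Captured: group 1 = 'hs'.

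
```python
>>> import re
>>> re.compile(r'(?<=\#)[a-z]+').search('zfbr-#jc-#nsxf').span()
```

(6, 8)

The lookaround is zero-width — it requires the adjacent text to match without consuming it, so the asserted text isn't part of the match.
Unlike `match`, `search` isn't anchored — it looks for the pattern anywhere in the string.
The match spans [6:8] → 'jc'.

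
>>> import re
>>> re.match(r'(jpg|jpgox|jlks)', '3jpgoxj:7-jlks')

With `match`, the pattern is implicitly anchored at the beginning.
Here position 0 doesn't satisfy it, so the call returns None.

None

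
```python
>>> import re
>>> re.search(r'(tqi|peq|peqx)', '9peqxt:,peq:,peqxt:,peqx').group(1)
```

'peq'

Alternation isn't longest-match — the leftmost alternative that fits at this position is chosen.
`re.search` tries every starting position until one works.
The match spans [1:4] → 'peq'.
Captured: group 1 = 'peq'.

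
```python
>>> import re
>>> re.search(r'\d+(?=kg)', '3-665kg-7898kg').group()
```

'665'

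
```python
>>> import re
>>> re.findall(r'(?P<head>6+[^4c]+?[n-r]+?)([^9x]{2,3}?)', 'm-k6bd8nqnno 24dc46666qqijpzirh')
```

[('6bd8n', 'qn'), ('6666qq', 'ij')]

A non-greedy quantifier consumes as few characters as it can — just enough that the remainder of the pattern still matches from where it stops; whatever follows it matches normally.
`findall` packs the 2 group values into a tuple for every match.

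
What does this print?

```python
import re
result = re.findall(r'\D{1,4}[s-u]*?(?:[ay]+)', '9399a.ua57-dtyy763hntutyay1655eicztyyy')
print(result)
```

This matches 1 to 4 of a non-digit, then zero or more of a character in [s-u] (lazy); then one or more of one of [ay] (non-capturing group).
With no groups in the pattern, `findall` gives back each whole match — 4 here.

['a.ua', '-dtyy', 'hntutyay', 'eicztyyy']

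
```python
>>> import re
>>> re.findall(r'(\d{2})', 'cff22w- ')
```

The pattern matches exactly 2 of a digit (captured).
Walking the string: at [3:5] match '22', group 1 = '22'.
Because there's exactly one group, `findall` drops the full match and keeps group 1 from the one hit.

['22']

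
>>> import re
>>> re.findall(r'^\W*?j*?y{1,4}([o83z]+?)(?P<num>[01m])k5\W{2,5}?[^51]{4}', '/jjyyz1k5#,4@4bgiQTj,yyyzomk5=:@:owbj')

[('z', '1')]

This matches anchored at the start of the string; then zero or more of a non-word character (lazy), then zero or more of a literal 'j' (lazy), then 1 to 4 of the literal 'y'; then one or more of one of [o83z] (lazy) (captured); then one of [01m] (captured as 'num'); then the literal 'k5', then 2 to 5 of a non-word character (lazy), then exactly 4 of any character except [51].
Scanning left to right: at [0:15] match '/jjyyz1k5#,4@4b', groups = ('z', '1').
Multiple groups make `findall` return tuples — one 2-tuple for the one match.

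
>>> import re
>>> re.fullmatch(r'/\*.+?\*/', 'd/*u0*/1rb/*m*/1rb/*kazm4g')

None

`re.fullmatch` is like wrapping the pattern in `^…$` (in single-line mode).
Here there's no way to consume every character, so the call returns None.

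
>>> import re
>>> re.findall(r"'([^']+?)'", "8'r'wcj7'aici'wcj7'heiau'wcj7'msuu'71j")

Matches: at [1:4] match "'r'", group 1 = 'r'; at [8:14] match "'aici'", group 1 = 'aici'; at [18:25] match "'heiau'", group 1 = 'heiau'; at [29:35] match "'msuu'", group 1 = 'msuu'.
One capturing group, so `findall` returns just the captured substring from each match — 4 in all.

['r', 'aici', 'heiau', 'msuu']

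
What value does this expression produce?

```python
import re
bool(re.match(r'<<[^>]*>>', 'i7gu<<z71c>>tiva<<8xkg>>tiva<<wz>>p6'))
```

`re.match` won't scan ahead — the pattern has to work from the very first character.
Here position 0 doesn't satisfy it, so the call returns None, and `bool(None)` is False.

False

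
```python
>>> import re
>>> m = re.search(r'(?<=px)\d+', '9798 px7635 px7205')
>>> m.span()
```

(7, 11)

The `(?=…)`/`(?<=…)` assertion just peeks at neighbouring text; it doesn't advance the match position.
Unlike `match`, `search` isn't anchored — it looks for the pattern anywhere in the string.
The match spans [7:11] → '7635'.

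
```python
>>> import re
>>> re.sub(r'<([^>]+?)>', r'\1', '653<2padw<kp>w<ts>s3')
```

'6532padw<kpwtss3'

Matches: at [3:13] → '<2padw<kp>'; at [14:18] → '<ts>'.
`\1` in the replacement pulls in group 1's text for each match.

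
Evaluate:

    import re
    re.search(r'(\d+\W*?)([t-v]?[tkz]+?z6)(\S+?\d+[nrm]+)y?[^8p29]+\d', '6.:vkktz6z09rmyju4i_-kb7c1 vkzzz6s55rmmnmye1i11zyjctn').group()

The pattern matches one or more of a digit, then zero or more of a non-word character (lazy) (captured); then optionally a character in [t-v], then one or more of one of [tkz] (lazy), then the literal 'z6' (captured); then one or more of a non-whitespace character (lazy), then one or more of a digit, then one or more of one of [nrm] (captured); then optionally the literal 'y', then one or more of any character except [8p29], then a digit.
`re.search` scans for the first position where the pattern succeeds.
The match spans [0:47] → '6.:vkktz6z09rmyju4i_-kb7c1 vkzzz6s55rmmnmye1i11'.
Captured: group 1 = '6.:', group 2 = 'vkktz6', group 3 = 'z09rm'.

'6.:vkktz6z09rmyju4i_-kb7c1 vkzzz6s55rmmnmye1i11'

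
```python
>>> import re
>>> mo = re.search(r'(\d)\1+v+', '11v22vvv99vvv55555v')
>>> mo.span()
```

(0, 3)

After group 1 captures some text, `\1` only succeeds where that same text appears again.
The match spans [0:3] → '11v'.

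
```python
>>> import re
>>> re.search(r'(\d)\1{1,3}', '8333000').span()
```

(1, 4)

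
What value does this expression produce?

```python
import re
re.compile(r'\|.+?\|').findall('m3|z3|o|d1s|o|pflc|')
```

The `?` after the quantifier makes it lazy — it takes as little as possible before letting the rest of the pattern try.
Scanning left to right: at [2:6] → '|z3|'; at [7:12] → '|d1s|'; at [13:19] → '|pflc|'.
`findall` yields the raw match text (3 of them) because the pattern has no groups.

['|z3|', '|d1s|', '|pflc|']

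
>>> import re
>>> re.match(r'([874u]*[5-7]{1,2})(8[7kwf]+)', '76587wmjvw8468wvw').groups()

('765', '87w')

The match spans [0:6] → '76587w'.
Captured: group 1 = '765', group 2 = '87w'.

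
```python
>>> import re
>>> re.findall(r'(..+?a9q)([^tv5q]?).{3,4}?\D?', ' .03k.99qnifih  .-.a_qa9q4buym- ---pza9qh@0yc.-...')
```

[(' .03k.99qnifih  .-.a_qa9q', '4'), ('- ---pza9q', 'h')]

This matches any character, then one or more of any character (lazy), then the literal 'a9q' (captured); then optionally any character except [tv5q] (captured); then 3 to 4 of any character (lazy), then optionally a non-digit.
`findall` packs the 2 group values into a tuple for every match.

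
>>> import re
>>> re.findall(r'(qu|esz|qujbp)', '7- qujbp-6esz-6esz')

['qu', 'esz', 'esz']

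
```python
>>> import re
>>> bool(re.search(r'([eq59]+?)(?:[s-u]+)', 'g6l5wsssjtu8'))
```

Here nothing in the string fits, so the call returns None, and `bool(None)` is False.

False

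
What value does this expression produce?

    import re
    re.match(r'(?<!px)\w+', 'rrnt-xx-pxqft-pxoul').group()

'rrnt'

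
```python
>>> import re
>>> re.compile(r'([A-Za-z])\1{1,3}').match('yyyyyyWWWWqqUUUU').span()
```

(0, 4)

A backreference is literal: `\1` must see the identical characters the first group matched.
With `match`, the pattern is implicitly anchored at the beginning.
The match spans [0:4] → 'yyyy'.
Captured: group 1 = 'y'.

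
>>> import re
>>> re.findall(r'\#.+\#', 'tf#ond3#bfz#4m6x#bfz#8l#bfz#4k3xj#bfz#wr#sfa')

`findall` yields the raw match text (1 of them) because the pattern has no groups.

['#ond3#bfz#4m6x#bfz#8l#bfz#4k3xj#bfz#wr#']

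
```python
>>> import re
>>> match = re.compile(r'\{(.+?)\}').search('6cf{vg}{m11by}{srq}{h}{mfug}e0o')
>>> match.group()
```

`search` walks the string left to right and returns the first match it finds.
The match spans [3:7] → '{vg}'.
Captured: group 1 = 'vg'.

'{vg}'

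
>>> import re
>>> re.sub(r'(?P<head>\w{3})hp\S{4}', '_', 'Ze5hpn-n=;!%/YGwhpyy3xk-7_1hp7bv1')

'_;!%/_k-_'

Every occurrence is swapped for '_'.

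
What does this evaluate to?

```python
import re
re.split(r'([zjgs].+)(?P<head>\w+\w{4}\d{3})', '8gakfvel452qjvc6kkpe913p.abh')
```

['8', 'gakfvel452qjvc', '6kkpe913', 'p.abh']

Pattern: one of [zjgs], then one or more of any character (captured); then one or more of a word character, then exactly 4 of a word character, then exactly 3 of a digit (captured as 'head').
`re.split` interleaves the captured-group text with the surrounding fragments.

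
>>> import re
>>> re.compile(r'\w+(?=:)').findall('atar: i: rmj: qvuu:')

The lookaround is zero-width — it requires the adjacent text to match without consuming it, so the asserted text isn't part of the match.
Scanning left to right: at [0:4] → 'atar'; at [6:7] → 'i'; at [9:12] → 'rmj'; at [14:18] → 'qvuu'.
`findall` yields the raw match text (4 of them) because the pattern has no groups.

['atar', 'i', 'rmj', 'qvuu']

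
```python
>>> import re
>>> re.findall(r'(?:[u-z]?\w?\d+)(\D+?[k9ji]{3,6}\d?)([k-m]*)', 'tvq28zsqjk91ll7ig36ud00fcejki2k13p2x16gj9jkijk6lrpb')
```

[('zsqjk91', 'll'), ('fcejki2', 'k'), ('gj9jkij', 'k')]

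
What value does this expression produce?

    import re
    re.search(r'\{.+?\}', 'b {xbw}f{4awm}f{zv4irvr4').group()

Lazy quantifiers expand one character at a time until the remainder of the pattern can match.
Unlike `match`, `search` isn't anchored — it looks for the pattern anywhere in the string.
The match spans [2:7] → '{xbw}'.

'{xbw}'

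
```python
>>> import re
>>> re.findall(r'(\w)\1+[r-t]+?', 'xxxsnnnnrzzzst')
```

['x', 'n', 'z']

A backreference is literal: `\1` must see the identical characters the first group matched.
Walking the string: at [0:4] match 'xxxs', group 1 = 'x'; at [4:9] match 'nnnnr', group 1 = 'n'; at [9:13] match 'zzzs', group 1 = 'z'.
Because there's exactly one group, `findall` drops the full match and keeps group 1 from each hit.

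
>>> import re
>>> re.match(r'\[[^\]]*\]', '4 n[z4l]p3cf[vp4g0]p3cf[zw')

None

`re.match` won't scan ahead — the pattern has to work from the very first character.
Here the string doesn't start with a match, so the call returns None.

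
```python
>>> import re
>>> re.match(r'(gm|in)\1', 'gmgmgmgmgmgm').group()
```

'gmgm'

`match` is anchored at position 0; if the pattern doesn't fit there, it returns None.
The match spans [0:4] → 'gmgm'.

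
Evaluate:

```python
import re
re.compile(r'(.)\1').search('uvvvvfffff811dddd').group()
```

'vv'

After group 1 captures some text, `\1` only succeeds where that same text appears again.
The match spans [1:3] → 'vv'.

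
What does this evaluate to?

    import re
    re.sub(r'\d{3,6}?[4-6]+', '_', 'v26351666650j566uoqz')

'v__0j566uoqz'

Pattern: 3 to 6 of a digit (lazy); then one or more of a character in [4-6].
A non-greedy quantifier consumes as few characters as it can — just enough that the remainder of the pattern still matches from where it stops; whatever follows it matches normally.
Matches: at [1:5] → '2635'; at [5:11] → '166665'.
Each match is replaced by '_'.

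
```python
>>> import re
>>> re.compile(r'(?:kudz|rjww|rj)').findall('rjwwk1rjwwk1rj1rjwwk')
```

Alternation isn't longest-match — the leftmost alternative that fits at this position is chosen.
`findall` yields the raw match text (4 of them) because the pattern has no groups.

['rjww', 'rjww', 'rj', 'rjww']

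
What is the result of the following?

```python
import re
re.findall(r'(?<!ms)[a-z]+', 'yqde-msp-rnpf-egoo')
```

['yqde', 'msp', 'rnpf', 'egoo']

A negative assertion filters positions out without eating any characters.
Walking the string: at [0:4] → 'yqde'; at [5:8] → 'msp'; at [9:13] → 'rnpf'; at [14:18] → 'egoo'.
With no groups in the pattern, `findall` gives back each whole match — 4 here.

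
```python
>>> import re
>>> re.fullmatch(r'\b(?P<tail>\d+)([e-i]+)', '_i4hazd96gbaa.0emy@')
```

This matches a word boundary (`\b`, zero-width); then one or more of a digit (captured as 'tail'); then one or more of a character in [e-i] (captured).
`re.fullmatch` is like wrapping the pattern in `^…$` (in single-line mode).
Here there's no way to consume every character, so the call returns None.

None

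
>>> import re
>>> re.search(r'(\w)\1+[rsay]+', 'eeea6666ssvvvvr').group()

'eeea'

After group 1 captures some text, `\1` only succeeds where that same text appears again.
The match spans [0:4] → 'eeea'.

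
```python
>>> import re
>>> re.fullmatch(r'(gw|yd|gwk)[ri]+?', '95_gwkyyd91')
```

None

`fullmatch` succeeds only if the pattern covers the string from start to end.
Here there's no way to consume every character, so the call returns None.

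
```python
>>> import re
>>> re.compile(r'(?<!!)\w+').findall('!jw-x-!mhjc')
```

The negative lookaround is zero-width — it rules out positions where the adjacent text would match, without consuming anything.
Matches: at [2:3] → 'w'; at [4:5] → 'x'; at [8:11] → 'hjc'.
With no groups in the pattern, `findall` gives back each whole match — 3 here.

['w', 'x', 'hjc']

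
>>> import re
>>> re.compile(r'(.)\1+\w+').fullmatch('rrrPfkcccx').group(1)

After group 1 captures some text, `\1` only succeeds where that same text appears again.
For `fullmatch`, every character of the input must be accounted for by the pattern.
The match spans [0:10] → 'rrrPfkcccx'.
Captured: group 1 = 'r'.

'r'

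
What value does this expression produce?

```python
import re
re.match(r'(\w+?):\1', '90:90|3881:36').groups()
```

('90',)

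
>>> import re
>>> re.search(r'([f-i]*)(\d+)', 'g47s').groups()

This matches zero or more of a character in [f-i] (captured); then one or more of a digit (captured).
Unlike `match`, `search` isn't anchored — it looks for the pattern anywhere in the string.
The match spans [0:3] → 'g47'.
Captured: group 1 = 'g', group 2 = '47'.

('g', '47')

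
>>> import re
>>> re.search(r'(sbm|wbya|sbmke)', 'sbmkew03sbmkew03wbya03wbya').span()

Alternation tries branches left to right and keeps the first one that lets the overall match succeed at that position.
The match spans [0:3] → 'sbm'.

(0, 3)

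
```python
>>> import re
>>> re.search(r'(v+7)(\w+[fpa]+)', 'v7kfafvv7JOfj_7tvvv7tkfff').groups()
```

('v7', 'kfafvv7JOfj_7tvvv7tkfff')

Pattern: one or more of a literal 'v', then a literal '7' (captured); then one or more of a word character, then one or more of one of [fpa] (captured).
Unlike `match`, `search` isn't anchored — it looks for the pattern anywhere in the string.
The match spans [0:25] → 'v7kfafvv7JOfj_7tvvv7tkfff'.
Captured: group 1 = 'v7', group 2 = 'kfafvv7JOfj_7tvvv7tkfff'.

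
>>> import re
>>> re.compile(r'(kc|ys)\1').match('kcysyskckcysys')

None

`\1` has to match the exact text group 1 already captured.
`re.match` won't scan ahead — the pattern has to work from the very first character.
Here position 0 doesn't satisfy it, so the call returns None.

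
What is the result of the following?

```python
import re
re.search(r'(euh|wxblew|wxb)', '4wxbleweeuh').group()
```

`|` is ordered: at each position the engine commits to the first alternative that works.
The match spans [1:7] → 'wxblew'.

'wxblew'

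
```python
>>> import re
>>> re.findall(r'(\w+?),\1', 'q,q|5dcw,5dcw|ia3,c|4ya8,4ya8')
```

['q', '5dcw', '4ya8']

`\1` has to match the exact text group 1 already captured.
`findall` collects group 1 from each match (3 total).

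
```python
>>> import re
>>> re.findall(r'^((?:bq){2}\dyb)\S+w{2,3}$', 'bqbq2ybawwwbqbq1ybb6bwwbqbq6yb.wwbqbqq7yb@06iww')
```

The pattern matches anchored at the start of the string; then the literal 'bq' repeated 2 times, then a digit, then the literal 'yb' (captured); then one or more of a non-whitespace character, then 2 to 3 of the literal 'w'; then anchored at the end.
Walking the string: at [0:47] match 'bqbq2ybawwwbqbq1ybb6bwwbqbq6yb.wwbqbqq7yb@06iww', group 1 = 'bqbq2yb'.
With a single group, `findall` returns only what that group captured — 1 item.

['bqbq2yb']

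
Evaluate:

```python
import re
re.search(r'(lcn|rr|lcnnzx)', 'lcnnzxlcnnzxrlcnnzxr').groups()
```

`|` is ordered: at each position the engine commits to the first alternative that works.
Unlike `match`, `search` isn't anchored — it looks for the pattern anywhere in the string.
The match spans [0:3] → 'lcn'.
Captured: group 1 = 'lcn'.

('lcn',)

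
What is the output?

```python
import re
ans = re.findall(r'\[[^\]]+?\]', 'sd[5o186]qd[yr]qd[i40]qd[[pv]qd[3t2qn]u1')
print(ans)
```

['[5o186]', '[yr]', '[i40]', '[[pv]', '[3t2qn]']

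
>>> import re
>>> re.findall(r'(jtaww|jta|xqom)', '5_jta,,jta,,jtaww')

['jta', 'jta', 'jtaww']

`|` is ordered: at each position the engine commits to the first alternative that works.
Scanning left to right: at [2:5] match 'jta', group 1 = 'jta'; at [7:10] match 'jta', group 1 = 'jta'; at [12:17] match 'jtaww', group 1 = 'jtaww'.
Because there's exactly one group, `findall` drops the full match and keeps group 1 from each hit.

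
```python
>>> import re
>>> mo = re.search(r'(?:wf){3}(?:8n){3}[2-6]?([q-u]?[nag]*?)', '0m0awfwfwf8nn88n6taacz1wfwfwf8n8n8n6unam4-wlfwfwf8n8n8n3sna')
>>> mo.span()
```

The match spans [23:37] → 'wfwfwf8n8n8n6u'.

(23, 37)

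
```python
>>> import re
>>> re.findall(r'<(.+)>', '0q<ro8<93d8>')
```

['ro8<93d8']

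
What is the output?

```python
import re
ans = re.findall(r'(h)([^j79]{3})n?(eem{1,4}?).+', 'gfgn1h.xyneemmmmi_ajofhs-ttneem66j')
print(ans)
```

[('h', '.xy', 'eem')]

The pattern matches a literal 'h' (captured); then exactly 3 of any character except [j79] (captured); then optionally a literal 'n'; then the literal 'ee', then 1 to 4 of the literal 'm' (lazy) (captured); then one or more of any character.
A `+?`/`*?`/`{m,n}?` starts at its minimum and grows only as far as needed for what follows to match.
Scanning left to right: at [5:34] match 'h.xyneemmmmi_ajofhs-ttneem66j', groups = ('h', '.xy', 'eem').
`findall` packs the 3 group values into a tuple for every match.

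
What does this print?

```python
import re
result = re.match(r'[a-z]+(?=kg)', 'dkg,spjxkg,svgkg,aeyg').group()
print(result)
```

With `match`, the pattern is implicitly anchored at the beginning.
The match spans [0:1] → 'd'.

d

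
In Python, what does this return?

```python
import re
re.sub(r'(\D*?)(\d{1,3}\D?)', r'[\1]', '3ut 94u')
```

The replacement refers to a captured group, so each match is rewritten using its own captured text.

'[][t ]'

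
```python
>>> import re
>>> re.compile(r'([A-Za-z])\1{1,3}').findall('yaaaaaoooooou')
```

A backreference is literal: `\1` must see the identical characters the first group matched.
One capturing group, so `findall` returns just the captured substring from each match — 3 in all.

['a', 'o', 'o']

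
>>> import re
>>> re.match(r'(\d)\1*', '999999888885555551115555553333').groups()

('9',)

A backreference is literal: `\1` must see the identical characters the first group matched.
With `match`, the pattern is implicitly anchored at the beginning.
The match spans [0:6] → '999999'.
Captured: group 1 = '9'.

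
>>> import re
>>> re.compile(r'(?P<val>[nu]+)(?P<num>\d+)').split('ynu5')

Pattern: one or more of one of [nu] (captured as 'val'); then one or more of a digit (captured as 'num').
The group in the pattern means `split` returns the separators' captures alongside the pieces.

['y', 'nu', '5', '']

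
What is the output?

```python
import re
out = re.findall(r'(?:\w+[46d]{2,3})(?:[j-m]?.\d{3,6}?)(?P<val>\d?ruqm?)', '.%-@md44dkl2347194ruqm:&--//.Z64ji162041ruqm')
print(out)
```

Lazy quantifiers expand one character at a time until the remainder of the pattern can match.
One capturing group, so `findall` returns just the captured substring from each match — 2 in all.

['4ruqm', '1ruqm']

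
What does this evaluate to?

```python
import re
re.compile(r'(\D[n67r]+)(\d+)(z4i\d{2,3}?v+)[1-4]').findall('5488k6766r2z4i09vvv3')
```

[('k6766r', '2', 'z4i09vvv')]

Pattern: a non-digit, then one or more of one of [n67r] (captured); then one or more of a digit (captured); then the literal 'z4i', then 2 to 3 of a digit (lazy), then one or more of the literal 'v' (captured); then a character in [1-4].
Walking the string: at [4:20] match 'k6766r2z4i09vvv3', groups = ('k6766r', '2', 'z4i09vvv').
`findall` packs the 3 group values into a tuple for every match.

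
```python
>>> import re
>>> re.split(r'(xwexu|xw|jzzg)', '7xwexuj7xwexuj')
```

['7', 'xwexu', 'j7', 'xwexu', 'j']

The regex engine tests alternatives in the order written; an earlier branch that matches wins even if a later one would match more.
Because the pattern has a capturing group, `split` also inserts each captured text between the pieces.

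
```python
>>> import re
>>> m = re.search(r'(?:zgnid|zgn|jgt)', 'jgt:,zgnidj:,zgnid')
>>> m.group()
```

The match spans [0:3] → 'jgt'.

'jgt'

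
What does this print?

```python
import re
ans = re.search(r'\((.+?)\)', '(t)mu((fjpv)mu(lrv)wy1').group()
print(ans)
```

Lazy quantifiers expand one character at a time until the remainder of the pattern can match.
The match spans [0:3] → '(t)'.

(t)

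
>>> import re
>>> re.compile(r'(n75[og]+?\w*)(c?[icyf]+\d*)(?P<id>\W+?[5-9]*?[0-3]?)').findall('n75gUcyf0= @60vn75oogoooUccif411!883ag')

The pattern matches the literal 'n75', then one or more of one of [og] (lazy), then zero or more of a word character (captured); then optionally a literal 'c', then one or more of one of [icyf], then zero or more of a digit (captured); then one or more of a non-word character (lazy), then zero or more of a character in [5-9] (lazy), then optionally a character in [0-3] (captured as 'id').
The `?` after the quantifier makes it lazy — it takes as little as possible before letting the rest of the pattern try.
Walking the string: at [0:10] match 'n75gUcyf0=', groups = ('n75gUcy', 'f0', '='); at [15:33] match 'n75oogoooUccif411!', groups = ('n75oogoooUcci', 'f411', '!').
With 3 capturing groups, `findall` returns a 3-tuple per match.

[('n75gUcy', 'f0', '='), ('n75oogoooUcci', 'f411', '!')]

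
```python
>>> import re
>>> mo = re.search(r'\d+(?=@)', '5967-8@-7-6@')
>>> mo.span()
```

(5, 6)

The lookaround is zero-width — it requires the adjacent text to match without consuming it, so the asserted text isn't part of the match.
The match spans [5:6] → '8'.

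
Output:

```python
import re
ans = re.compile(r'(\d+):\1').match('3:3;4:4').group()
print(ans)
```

3:3

With `match`, the pattern is implicitly anchored at the beginning.
The match spans [0:3] → '3:3'.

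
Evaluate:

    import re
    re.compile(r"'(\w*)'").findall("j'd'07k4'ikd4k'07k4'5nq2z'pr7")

['d', 'ikd4k', '5nq2z']

Scanning left to right: at [1:4] match "'d'", group 1 = 'd'; at [8:15] match "'ikd4k'", group 1 = 'ikd4k'; at [19:26] match "'5nq2z'", group 1 = '5nq2z'.
`findall` collects group 1 from each match (3 total).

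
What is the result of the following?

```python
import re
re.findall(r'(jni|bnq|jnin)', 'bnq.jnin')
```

['bnq', 'jni']

Branches in `(...|...)` are attempted left-to-right; the first branch that allows the whole pattern to succeed is taken.
Scanning left to right: at [0:3] match 'bnq', group 1 = 'bnq'; at [4:7] match 'jni', group 1 = 'jni'.
One capturing group, so `findall` returns just the captured substring from each match — 2 in all.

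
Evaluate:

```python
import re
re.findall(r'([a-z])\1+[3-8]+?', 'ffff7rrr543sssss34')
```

`\1` is not a pattern — it's the concrete string captured by group 1, re-applied verbatim.
Matches: at [0:5] match 'ffff7', group 1 = 'f'; at [5:9] match 'rrr5', group 1 = 'r'; at [11:17] match 'sssss3', group 1 = 's'.
`findall` collects group 1 from each match (3 total).

['f', 'r', 's']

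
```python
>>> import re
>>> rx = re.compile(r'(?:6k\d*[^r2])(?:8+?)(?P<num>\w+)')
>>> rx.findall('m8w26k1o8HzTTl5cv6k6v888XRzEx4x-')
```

['HzTTl5cv6k6v888XRzEx4x']

This matches the literal '6k', then zero or more of a digit, then any character except [r2] (non-capturing group); then one or more of a literal '8' (lazy) (non-capturing group); then one or more of a word character (captured as 'num').
Matches: at [4:31] match '6k1o8HzTTl5cv6k6v888XRzEx4x', group 1 = 'HzTTl5cv6k6v888XRzEx4x'.
With a single group, `findall` returns only what that group captured — 1 item.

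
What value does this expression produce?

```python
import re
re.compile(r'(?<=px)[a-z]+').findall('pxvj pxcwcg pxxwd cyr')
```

['vj', 'cwcg', 'xwd']

Lookahead/lookbehind check context without consuming it, so the matched span excludes the asserted characters.
Walking the string: at [2:4] → 'vj'; at [7:11] → 'cwcg'; at [14:17] → 'xwd'.
Since nothing is captured, `findall` lists the 3 matched substrings directly.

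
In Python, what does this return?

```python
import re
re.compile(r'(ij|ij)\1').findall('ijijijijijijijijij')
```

['ij', 'ij', 'ij', 'ij']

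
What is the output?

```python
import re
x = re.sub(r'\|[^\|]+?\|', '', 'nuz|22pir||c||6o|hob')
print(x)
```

nuzhob

Each match is replaced by ''.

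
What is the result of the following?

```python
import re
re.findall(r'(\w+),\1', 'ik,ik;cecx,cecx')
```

['ik', 'cecx']

The backreference `\1` re-matches whatever the first group consumed, character for character.
Scanning left to right: at [0:5] match 'ik,ik', group 1 = 'ik'; at [6:15] match 'cecx,cecx', group 1 = 'cecx'.
One capturing group, so `findall` returns just the captured substring from each match — 2 in all.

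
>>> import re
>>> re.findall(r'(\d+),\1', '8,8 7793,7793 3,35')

['8', '7793', '3']

After group 1 captures some text, `\1` only succeeds where that same text appears again.
Scanning left to right: at [0:3] match '8,8', group 1 = '8'; at [4:13] match '7793,7793', group 1 = '7793'; at [14:17] match '3,3', group 1 = '3'.
`findall` collects group 1 from each match (3 total).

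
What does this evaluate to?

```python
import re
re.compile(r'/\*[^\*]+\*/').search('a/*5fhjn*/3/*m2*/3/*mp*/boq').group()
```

The match spans [1:10] → '/*5fhjn*/'.

'/*5fhjn*/'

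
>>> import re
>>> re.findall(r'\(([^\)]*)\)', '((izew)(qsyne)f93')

['(izew', 'qsyne']

Matches: at [0:7] match '((izew)', group 1 = '(izew'; at [7:14] match '(qsyne)', group 1 = 'qsyne'.
With a single group, `findall` returns only what that group captured — 2 items.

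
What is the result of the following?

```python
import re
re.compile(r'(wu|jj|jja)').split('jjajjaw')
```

The regex engine tests alternatives in the order written; an earlier branch that matches wins even if a later one would match more.
Because the pattern has a capturing group, `split` also inserts each captured text between the pieces.

['', 'jj', 'a', 'jj', 'aw']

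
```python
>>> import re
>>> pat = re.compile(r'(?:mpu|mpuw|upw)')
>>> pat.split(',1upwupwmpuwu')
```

[',1', '', '', 'wu']

`|` is ordered: at each position the engine commits to the first alternative that works.
`split` removes every match and returns the 4 fragments in between.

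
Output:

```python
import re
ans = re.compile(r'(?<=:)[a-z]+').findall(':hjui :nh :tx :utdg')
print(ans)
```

Because the assertion is zero-width, the text it checks is not consumed and won't appear in the result.
Walking the string: at [1:5] → 'hjui'; at [7:9] → 'nh'; at [11:13] → 'tx'; at [15:19] → 'utdg'.
With no groups in the pattern, `findall` gives back each whole match — 4 here.

['hjui', 'nh', 'tx', 'utdg']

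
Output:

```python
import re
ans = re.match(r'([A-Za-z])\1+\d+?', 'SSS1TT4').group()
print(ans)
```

SSS1

`\1` has to match the exact text group 1 already captured.
`match` is anchored at position 0; if the pattern doesn't fit there, it returns None.
The match spans [0:4] → 'SSS1'.
Captured: group 1 = 'S'.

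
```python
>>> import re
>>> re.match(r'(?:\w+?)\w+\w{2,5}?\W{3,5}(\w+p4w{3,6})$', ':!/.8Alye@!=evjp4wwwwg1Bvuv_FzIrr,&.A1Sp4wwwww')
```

None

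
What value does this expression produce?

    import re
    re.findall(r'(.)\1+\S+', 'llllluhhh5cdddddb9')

['l']

After group 1 captures some text, `\1` only succeeds where that same text appears again.
Scanning left to right: at [0:18] match 'llllluhhh5cdddddb9', group 1 = 'l'.
Because there's exactly one group, `findall` drops the full match and keeps group 1 from the one hit.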